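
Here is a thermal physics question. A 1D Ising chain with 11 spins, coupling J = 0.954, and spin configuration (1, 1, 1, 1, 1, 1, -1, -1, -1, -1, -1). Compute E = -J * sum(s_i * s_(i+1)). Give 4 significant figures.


Step 1: Nearest-neighbor products: 1, 1, 1, 1, 1, -1, 1, 1, 1, 1
Step 2: Sum of products = 8
Step 3: E = -0.954 * 8 = -7.632

-7.632


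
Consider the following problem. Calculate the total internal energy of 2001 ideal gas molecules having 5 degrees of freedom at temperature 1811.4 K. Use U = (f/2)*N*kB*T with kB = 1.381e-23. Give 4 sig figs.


Step 1: f/2 = 5/2 = 2.5
Step 2: N*kB*T = 2001*1.381e-23*1811.4 = 5.006e-17
Step 3: U = 2.5 * 5.006e-17 = 1.251e-16 J

1.251e-16


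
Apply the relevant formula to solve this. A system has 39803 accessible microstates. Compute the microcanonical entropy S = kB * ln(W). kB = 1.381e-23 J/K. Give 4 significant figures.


Step 1: ln(W) = ln(39803) = 10.59
Step 2: S = kB * ln(W) = 1.381e-23 * 10.59
Step 3: S = 1.463e-22 J/K

1.463e-22


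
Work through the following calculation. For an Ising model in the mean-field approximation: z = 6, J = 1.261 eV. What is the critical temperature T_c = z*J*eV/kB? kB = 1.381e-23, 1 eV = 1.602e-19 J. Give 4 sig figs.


Step 1: z*J = 6*1.261 = 7.566 eV
Step 2: Convert to Joules: 7.566*1.602e-19 = 1.212e-18 J
Step 3: T_c = 1.212e-18 / 1.381e-23 = 8.777e+04 K

8.777e+04


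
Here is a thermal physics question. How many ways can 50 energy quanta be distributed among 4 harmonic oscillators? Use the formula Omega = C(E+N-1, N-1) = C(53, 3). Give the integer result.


Step 1: Use binomial coefficient C(53, 3)
Step 2: Numerator = 53! / 50!
Step 3: Denominator = 3!
Step 4: Omega = 23426

23426


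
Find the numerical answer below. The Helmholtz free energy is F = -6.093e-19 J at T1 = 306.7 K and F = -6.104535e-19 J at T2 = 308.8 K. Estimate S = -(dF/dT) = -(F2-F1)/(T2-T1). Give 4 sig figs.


Step 1: dF = F2 - F1 = -6.104535e-19 - (-6.093e-19) = -1.1535e-21 J
Step 2: dT = T2 - T1 = 308.8 - 306.7 = 2.1 K
Step 3: S = -dF/dT = -(-1.1535e-21)/2.1 = 5.493e-22 J/K

5.493e-22


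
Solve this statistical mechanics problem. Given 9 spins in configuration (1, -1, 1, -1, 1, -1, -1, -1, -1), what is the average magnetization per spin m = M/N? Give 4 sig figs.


Step 1: Count up spins (+1): 3, down spins (-1): 6
Step 2: Total magnetization M = 3 - 6 = -3
Step 3: m = M/N = -3/9 = -0.3333

-0.3333


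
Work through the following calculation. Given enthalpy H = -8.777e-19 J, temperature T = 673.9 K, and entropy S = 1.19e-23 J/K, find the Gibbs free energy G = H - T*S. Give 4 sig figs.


Step 1: T*S = 673.9 * 1.19e-23 = 8.019e-21 J
Step 2: G = H - T*S = -8.777e-19 - 8.019e-21
Step 3: G = -8.857e-19 J

-8.857e-19


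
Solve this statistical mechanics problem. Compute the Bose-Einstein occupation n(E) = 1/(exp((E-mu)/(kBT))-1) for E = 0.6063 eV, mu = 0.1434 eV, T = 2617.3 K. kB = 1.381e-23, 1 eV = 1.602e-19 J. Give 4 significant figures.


Step 1: (E - mu) = 0.4629 eV
Step 2: x = (E-mu)*eV/(kB*T) = 0.4629*1.602e-19/(1.381e-23*2617.3) = 2.052
Step 3: exp(x) = 7.781
Step 4: n = 1/(exp(x)-1) = 0.1475

0.1475


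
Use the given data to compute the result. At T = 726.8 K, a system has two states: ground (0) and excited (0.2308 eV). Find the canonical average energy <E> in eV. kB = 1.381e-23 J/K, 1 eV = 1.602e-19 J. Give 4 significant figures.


Step 1: beta*E = 0.2308*1.602e-19/(1.381e-23*726.8) = 3.684
Step 2: exp(-beta*E) = 0.02513
Step 3: <E> = 0.2308*0.02513/(1+0.02513) = 0.005658 eV

0.005658


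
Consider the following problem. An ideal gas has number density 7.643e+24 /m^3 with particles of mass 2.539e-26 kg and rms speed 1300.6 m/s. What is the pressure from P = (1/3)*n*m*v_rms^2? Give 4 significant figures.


Step 1: v_rms^2 = 1300.6^2 = 1.692e+06
Step 2: n*m = 7.643e+24*2.539e-26 = 0.1941
Step 3: P = (1/3)*0.1941*1.692e+06 = 1.094e+05 Pa

1.094e+05


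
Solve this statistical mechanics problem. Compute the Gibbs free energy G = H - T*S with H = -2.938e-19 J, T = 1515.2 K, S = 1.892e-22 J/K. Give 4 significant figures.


Step 1: T*S = 1515.2 * 1.892e-22 = 2.867e-19 J
Step 2: G = H - T*S = -2.938e-19 - 2.867e-19
Step 3: G = -5.805e-19 J

-5.805e-19


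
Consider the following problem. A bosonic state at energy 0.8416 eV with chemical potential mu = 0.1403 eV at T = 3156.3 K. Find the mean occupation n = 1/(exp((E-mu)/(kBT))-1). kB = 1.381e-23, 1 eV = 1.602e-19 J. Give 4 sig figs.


Step 1: (E - mu) = 0.7013 eV
Step 2: x = (E-mu)*eV/(kB*T) = 0.7013*1.602e-19/(1.381e-23*3156.3) = 2.577
Step 3: exp(x) = 13.16
Step 4: n = 1/(exp(x)-1) = 0.08221

0.08221


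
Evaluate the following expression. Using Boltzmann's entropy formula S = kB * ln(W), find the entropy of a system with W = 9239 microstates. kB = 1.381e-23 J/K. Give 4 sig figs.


Step 1: ln(W) = ln(9239) = 9.131
Step 2: S = kB * ln(W) = 1.381e-23 * 9.131
Step 3: S = 1.261e-22 J/K

1.261e-22


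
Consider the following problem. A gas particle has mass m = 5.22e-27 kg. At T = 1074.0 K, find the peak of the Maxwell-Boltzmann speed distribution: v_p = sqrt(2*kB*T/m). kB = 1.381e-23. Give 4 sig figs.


Step 1: Numerator = 2*kB*T = 2*1.381e-23*1074.0 = 2.966e-20
Step 2: Ratio = 2.966e-20 / 5.22e-27 = 5.683e+06
Step 3: v_p = sqrt(5.683e+06) = 2384 m/s

2384


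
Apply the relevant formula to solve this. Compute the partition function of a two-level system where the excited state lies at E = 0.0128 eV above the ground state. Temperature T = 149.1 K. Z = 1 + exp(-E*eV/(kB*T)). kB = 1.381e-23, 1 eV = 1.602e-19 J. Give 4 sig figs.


Step 1: Compute beta*E = E*eV/(kB*T) = 0.0128*1.602e-19/(1.381e-23*149.1) = 0.9959
Step 2: exp(-beta*E) = exp(-0.9959) = 0.3694
Step 3: Z = 1 + 0.3694 = 1.369

1.369


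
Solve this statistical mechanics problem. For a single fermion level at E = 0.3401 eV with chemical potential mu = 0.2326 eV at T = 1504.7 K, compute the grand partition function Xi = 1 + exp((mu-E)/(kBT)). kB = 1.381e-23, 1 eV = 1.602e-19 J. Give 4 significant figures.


Step 1: (mu - E) = 0.2326 - 0.3401 = -0.1075 eV
Step 2: x = (mu-E)*eV/(kB*T) = -0.1075*1.602e-19/(1.381e-23*1504.7) = -0.8288
Step 3: exp(x) = 0.4366
Step 4: Xi = 1 + 0.4366 = 1.437

1.437


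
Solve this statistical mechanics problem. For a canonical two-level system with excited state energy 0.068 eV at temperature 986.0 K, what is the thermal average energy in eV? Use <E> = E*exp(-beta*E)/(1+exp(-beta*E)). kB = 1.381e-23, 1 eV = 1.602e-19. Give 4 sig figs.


Step 1: beta*E = 0.068*1.602e-19/(1.381e-23*986.0) = 0.8
Step 2: exp(-beta*E) = 0.4493
Step 3: <E> = 0.068*0.4493/(1+0.4493) = 0.02108 eV

0.02108


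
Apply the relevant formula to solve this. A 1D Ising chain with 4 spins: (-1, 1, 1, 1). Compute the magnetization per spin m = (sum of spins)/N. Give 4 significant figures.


Step 1: Count up spins (+1): 3, down spins (-1): 1
Step 2: Total magnetization M = 3 - 1 = 2
Step 3: m = M/N = 2/4 = 0.5

0.5


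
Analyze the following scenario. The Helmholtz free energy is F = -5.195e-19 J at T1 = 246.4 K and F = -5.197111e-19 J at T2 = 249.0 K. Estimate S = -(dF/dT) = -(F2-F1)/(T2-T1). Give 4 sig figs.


Step 1: dF = F2 - F1 = -5.197111e-19 - (-5.195e-19) = -2.111e-22 J
Step 2: dT = T2 - T1 = 249.0 - 246.4 = 2.6 K
Step 3: S = -dF/dT = -(-2.111e-22)/2.6 = 8.119e-23 J/K

8.119e-23


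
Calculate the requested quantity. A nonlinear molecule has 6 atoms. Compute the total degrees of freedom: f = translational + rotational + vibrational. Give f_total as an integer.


Step 1: Translational DOF = 3
Step 2: Rotational DOF (nonlinear) = 3
Step 3: Vibrational DOF = 3*6 - 6 = 12
Step 4: Total = 3 + 3 + 12 = 18

18


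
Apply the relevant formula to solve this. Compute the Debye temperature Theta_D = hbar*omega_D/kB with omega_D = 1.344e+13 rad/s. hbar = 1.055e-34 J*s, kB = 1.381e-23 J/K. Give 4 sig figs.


Step 1: hbar*omega_D = 1.055e-34 * 1.344e+13 = 1.418e-21 J
Step 2: Theta_D = 1.418e-21 / 1.381e-23
Step 3: Theta_D = 102.7 K

102.7


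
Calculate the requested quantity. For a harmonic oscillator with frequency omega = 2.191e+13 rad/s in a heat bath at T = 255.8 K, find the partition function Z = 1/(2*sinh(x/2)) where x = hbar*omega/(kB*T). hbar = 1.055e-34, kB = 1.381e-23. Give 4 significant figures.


Step 1: Compute x = hbar*omega/(kB*T) = 1.055e-34*2.191e+13/(1.381e-23*255.8) = 0.6543
Step 2: x/2 = 0.3272
Step 3: sinh(x/2) = 0.333
Step 4: Z = 1/(2*0.333) = 1.501

1.501


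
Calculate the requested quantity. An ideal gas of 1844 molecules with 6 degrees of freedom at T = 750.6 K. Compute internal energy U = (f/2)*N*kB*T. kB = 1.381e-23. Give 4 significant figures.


Step 1: f/2 = 6/2 = 3.0
Step 2: N*kB*T = 1844*1.381e-23*750.6 = 1.911e-17
Step 3: U = 3.0 * 1.911e-17 = 5.734e-17 J

5.734e-17


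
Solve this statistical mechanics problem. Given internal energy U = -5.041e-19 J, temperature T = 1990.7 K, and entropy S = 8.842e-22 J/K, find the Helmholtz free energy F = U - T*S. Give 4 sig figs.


Step 1: T*S = 1990.7 * 8.842e-22 = 1.76e-18 J
Step 2: F = U - T*S = -5.041e-19 - 1.76e-18
Step 3: F = -2.264e-18 J

-2.264e-18


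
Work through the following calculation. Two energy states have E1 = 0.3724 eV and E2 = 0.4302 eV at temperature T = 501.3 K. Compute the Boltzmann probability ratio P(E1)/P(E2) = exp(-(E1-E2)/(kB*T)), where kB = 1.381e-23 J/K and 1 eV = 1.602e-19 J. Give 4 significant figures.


Step 1: Compute energy difference dE = E1 - E2 = 0.3724 - 0.4302 = -0.0578 eV
Step 2: Convert to Joules: dE_J = -0.0578 * 1.602e-19 = -9.26e-21 J
Step 3: Compute exponent = -dE_J / (kB * T) = -(-9.26e-21) / (1.381e-23 * 501.3) = 1.338
Step 4: P(E1)/P(E2) = exp(1.338) = 3.81

3.81


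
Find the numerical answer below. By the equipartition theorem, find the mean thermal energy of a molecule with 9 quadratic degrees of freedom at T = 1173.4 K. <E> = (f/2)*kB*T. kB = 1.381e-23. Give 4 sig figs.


Step 1: f/2 = 9/2 = 4.5
Step 2: kB*T = 1.381e-23 * 1173.4 = 1.62e-20
Step 3: <E> = 4.5 * 1.62e-20 = 7.292e-20 J

7.292e-20


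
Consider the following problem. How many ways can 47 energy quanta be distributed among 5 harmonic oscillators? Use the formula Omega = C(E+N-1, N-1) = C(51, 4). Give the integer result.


Step 1: Use binomial coefficient C(51, 4)
Step 2: Numerator = 51! / 47!
Step 3: Denominator = 4!
Step 4: Omega = 249900

249900


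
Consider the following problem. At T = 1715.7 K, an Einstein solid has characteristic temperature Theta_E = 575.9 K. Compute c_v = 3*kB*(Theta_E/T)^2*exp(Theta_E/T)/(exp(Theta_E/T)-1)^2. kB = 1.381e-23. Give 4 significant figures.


Step 1: x = Theta_E/T = 575.9/1715.7 = 0.3357
Step 2: x^2 = 0.1127
Step 3: exp(x) = 1.399
Step 4: c_v = 3*1.381e-23*0.1127*1.399/(1.399-1)^2 = 4.104e-23

4.104e-23


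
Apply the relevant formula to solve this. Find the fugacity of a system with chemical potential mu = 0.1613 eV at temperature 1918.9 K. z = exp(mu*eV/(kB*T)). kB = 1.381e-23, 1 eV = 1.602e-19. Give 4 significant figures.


Step 1: Convert mu to Joules: 0.1613*1.602e-19 = 2.584e-20 J
Step 2: kB*T = 1.381e-23*1918.9 = 2.65e-20 J
Step 3: mu/(kB*T) = 0.9751
Step 4: z = exp(0.9751) = 2.651

2.651


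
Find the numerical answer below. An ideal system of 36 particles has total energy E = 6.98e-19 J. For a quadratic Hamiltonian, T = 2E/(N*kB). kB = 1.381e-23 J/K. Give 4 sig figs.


Step 1: Numerator = 2*E = 2*6.98e-19 = 1.396e-18 J
Step 2: Denominator = N*kB = 36*1.381e-23 = 4.972e-22
Step 3: T = 1.396e-18 / 4.972e-22 = 2808 K

2808


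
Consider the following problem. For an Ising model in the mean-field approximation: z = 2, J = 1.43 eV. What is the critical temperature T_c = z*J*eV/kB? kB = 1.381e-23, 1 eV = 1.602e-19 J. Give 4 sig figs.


Step 1: z*J = 2*1.43 = 2.86 eV
Step 2: Convert to Joules: 2.86*1.602e-19 = 4.582e-19 J
Step 3: T_c = 4.582e-19 / 1.381e-23 = 3.318e+04 K

3.318e+04


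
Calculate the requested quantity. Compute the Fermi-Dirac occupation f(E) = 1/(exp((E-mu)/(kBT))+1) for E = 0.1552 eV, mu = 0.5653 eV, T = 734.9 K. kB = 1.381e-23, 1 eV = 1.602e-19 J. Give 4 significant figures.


Step 1: (E - mu) = 0.1552 - 0.5653 = -0.4101 eV
Step 2: Convert: (E-mu)*eV = -6.57e-20 J
Step 3: x = (E-mu)*eV/(kB*T) = -6.473
Step 4: f = 1/(exp(-6.473)+1) = 0.9985

0.9985


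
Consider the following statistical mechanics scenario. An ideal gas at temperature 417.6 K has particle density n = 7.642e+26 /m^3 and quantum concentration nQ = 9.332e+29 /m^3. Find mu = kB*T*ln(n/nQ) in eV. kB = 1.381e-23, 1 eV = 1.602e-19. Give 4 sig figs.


Step 1: n/nQ = 7.642e+26/9.332e+29 = 0.0008189
Step 2: ln(n/nQ) = -7.108
Step 3: mu = kB*T*ln(n/nQ) = 5.767e-21*-7.108 = -4.099e-20 J
Step 4: Convert to eV: -4.099e-20/1.602e-19 = -0.2559 eV

-0.2559


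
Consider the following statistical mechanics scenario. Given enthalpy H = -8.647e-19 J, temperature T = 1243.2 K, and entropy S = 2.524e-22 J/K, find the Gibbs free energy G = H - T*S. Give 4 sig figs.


Step 1: T*S = 1243.2 * 2.524e-22 = 3.138e-19 J
Step 2: G = H - T*S = -8.647e-19 - 3.138e-19
Step 3: G = -1.178e-18 J

-1.178e-18


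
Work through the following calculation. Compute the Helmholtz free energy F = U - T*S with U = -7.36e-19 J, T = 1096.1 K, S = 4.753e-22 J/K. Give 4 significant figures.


Step 1: T*S = 1096.1 * 4.753e-22 = 5.21e-19 J
Step 2: F = U - T*S = -7.36e-19 - 5.21e-19
Step 3: F = -1.257e-18 J

-1.257e-18


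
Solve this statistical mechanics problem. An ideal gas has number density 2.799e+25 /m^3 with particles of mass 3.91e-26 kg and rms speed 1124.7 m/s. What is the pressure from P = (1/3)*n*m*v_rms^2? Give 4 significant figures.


Step 1: v_rms^2 = 1124.7^2 = 1.265e+06
Step 2: n*m = 2.799e+25*3.91e-26 = 1.094
Step 3: P = (1/3)*1.094*1.265e+06 = 4.615e+05 Pa

4.615e+05


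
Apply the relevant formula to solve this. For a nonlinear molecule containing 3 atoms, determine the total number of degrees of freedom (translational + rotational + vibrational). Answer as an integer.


Step 1: Translational DOF = 3
Step 2: Rotational DOF (nonlinear) = 3
Step 3: Vibrational DOF = 3*3 - 6 = 3
Step 4: Total = 3 + 3 + 3 = 9

9


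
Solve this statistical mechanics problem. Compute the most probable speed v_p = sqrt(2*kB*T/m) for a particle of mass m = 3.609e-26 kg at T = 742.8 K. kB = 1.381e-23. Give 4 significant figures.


Step 1: Numerator = 2*kB*T = 2*1.381e-23*742.8 = 2.052e-20
Step 2: Ratio = 2.052e-20 / 3.609e-26 = 5.685e+05
Step 3: v_p = sqrt(5.685e+05) = 754 m/s

754


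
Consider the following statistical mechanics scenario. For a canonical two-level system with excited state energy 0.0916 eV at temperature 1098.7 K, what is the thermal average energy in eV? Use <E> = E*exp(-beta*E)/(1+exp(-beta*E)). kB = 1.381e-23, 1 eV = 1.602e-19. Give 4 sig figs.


Step 1: beta*E = 0.0916*1.602e-19/(1.381e-23*1098.7) = 0.9671
Step 2: exp(-beta*E) = 0.3802
Step 3: <E> = 0.0916*0.3802/(1+0.3802) = 0.02523 eV

0.02523


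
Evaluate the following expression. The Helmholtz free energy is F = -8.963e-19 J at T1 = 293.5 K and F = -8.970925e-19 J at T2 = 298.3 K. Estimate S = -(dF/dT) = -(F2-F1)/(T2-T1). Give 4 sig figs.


Step 1: dF = F2 - F1 = -8.970925e-19 - (-8.963e-19) = -7.925e-22 J
Step 2: dT = T2 - T1 = 298.3 - 293.5 = 4.8 K
Step 3: S = -dF/dT = -(-7.925e-22)/4.8 = 1.651e-22 J/K

1.651e-22


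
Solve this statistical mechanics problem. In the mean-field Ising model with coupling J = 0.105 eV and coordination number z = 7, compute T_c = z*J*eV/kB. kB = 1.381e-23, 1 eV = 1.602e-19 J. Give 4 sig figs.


Step 1: z*J = 7*0.105 = 0.735 eV
Step 2: Convert to Joules: 0.735*1.602e-19 = 1.177e-19 J
Step 3: T_c = 1.177e-19 / 1.381e-23 = 8526 K

8526


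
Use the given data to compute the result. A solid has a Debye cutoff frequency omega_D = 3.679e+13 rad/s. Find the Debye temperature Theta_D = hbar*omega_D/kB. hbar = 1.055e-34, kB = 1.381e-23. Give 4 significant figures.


Step 1: hbar*omega_D = 1.055e-34 * 3.679e+13 = 3.881e-21 J
Step 2: Theta_D = 3.881e-21 / 1.381e-23
Step 3: Theta_D = 281.1 K

281.1


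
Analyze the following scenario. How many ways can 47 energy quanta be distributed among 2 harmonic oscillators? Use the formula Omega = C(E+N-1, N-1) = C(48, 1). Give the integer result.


Step 1: Use binomial coefficient C(48, 1)
Step 2: Numerator = 48! / 47!
Step 3: Denominator = 1!
Step 4: Omega = 48

48


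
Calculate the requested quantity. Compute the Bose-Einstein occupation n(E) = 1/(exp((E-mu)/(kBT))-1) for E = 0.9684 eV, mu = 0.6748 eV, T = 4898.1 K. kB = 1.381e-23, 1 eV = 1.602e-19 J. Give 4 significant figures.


Step 1: (E - mu) = 0.2936 eV
Step 2: x = (E-mu)*eV/(kB*T) = 0.2936*1.602e-19/(1.381e-23*4898.1) = 0.6953
Step 3: exp(x) = 2.004
Step 4: n = 1/(exp(x)-1) = 0.9956

0.9956


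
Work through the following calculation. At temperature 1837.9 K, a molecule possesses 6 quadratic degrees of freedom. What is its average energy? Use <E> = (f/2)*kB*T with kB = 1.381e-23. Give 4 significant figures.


Step 1: f/2 = 6/2 = 3
Step 2: kB*T = 1.381e-23 * 1837.9 = 2.538e-20
Step 3: <E> = 3 * 2.538e-20 = 7.614e-20 J

7.614e-20


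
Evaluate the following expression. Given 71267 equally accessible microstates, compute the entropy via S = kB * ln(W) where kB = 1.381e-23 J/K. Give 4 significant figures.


Step 1: ln(W) = ln(71267) = 11.17
Step 2: S = kB * ln(W) = 1.381e-23 * 11.17
Step 3: S = 1.543e-22 J/K

1.543e-22


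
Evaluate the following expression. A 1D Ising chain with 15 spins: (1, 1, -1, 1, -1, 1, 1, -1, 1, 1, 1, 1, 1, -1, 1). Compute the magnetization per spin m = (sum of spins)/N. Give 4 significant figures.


Step 1: Count up spins (+1): 11, down spins (-1): 4
Step 2: Total magnetization M = 11 - 4 = 7
Step 3: m = M/N = 7/15 = 0.4667

0.4667


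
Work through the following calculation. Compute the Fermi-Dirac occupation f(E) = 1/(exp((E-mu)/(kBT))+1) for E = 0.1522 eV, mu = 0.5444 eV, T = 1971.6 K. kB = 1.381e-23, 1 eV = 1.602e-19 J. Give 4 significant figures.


Step 1: (E - mu) = 0.1522 - 0.5444 = -0.3922 eV
Step 2: Convert: (E-mu)*eV = -6.283e-20 J
Step 3: x = (E-mu)*eV/(kB*T) = -2.308
Step 4: f = 1/(exp(-2.308)+1) = 0.9095

0.9095


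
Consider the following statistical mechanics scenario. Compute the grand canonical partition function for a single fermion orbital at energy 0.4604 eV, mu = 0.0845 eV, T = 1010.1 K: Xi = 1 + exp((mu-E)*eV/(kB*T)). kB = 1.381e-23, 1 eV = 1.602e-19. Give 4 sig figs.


Step 1: (mu - E) = 0.0845 - 0.4604 = -0.3759 eV
Step 2: x = (mu-E)*eV/(kB*T) = -0.3759*1.602e-19/(1.381e-23*1010.1) = -4.317
Step 3: exp(x) = 0.01334
Step 4: Xi = 1 + 0.01334 = 1.013

1.013


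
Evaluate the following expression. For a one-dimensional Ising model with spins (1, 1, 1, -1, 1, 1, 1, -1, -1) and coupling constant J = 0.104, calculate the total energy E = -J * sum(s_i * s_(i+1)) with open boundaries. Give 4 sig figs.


Step 1: Nearest-neighbor products: 1, 1, -1, -1, 1, 1, -1, 1
Step 2: Sum of products = 2
Step 3: E = -0.104 * 2 = -0.208

-0.208


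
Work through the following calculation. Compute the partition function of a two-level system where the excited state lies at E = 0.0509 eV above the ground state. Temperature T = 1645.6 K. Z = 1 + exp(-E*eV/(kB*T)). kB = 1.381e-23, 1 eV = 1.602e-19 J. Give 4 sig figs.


Step 1: Compute beta*E = E*eV/(kB*T) = 0.0509*1.602e-19/(1.381e-23*1645.6) = 0.3588
Step 2: exp(-beta*E) = exp(-0.3588) = 0.6985
Step 3: Z = 1 + 0.6985 = 1.699

1.699


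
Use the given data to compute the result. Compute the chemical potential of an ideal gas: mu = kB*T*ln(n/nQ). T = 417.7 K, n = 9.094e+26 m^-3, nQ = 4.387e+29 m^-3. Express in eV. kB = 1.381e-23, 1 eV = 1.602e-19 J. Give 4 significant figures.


Step 1: n/nQ = 9.094e+26/4.387e+29 = 0.002073
Step 2: ln(n/nQ) = -6.179
Step 3: mu = kB*T*ln(n/nQ) = 5.768e-21*-6.179 = -3.564e-20 J
Step 4: Convert to eV: -3.564e-20/1.602e-19 = -0.2225 eV

-0.2225


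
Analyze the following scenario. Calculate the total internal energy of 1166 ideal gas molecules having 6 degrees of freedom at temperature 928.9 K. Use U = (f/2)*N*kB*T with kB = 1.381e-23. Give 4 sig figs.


Step 1: f/2 = 6/2 = 3.0
Step 2: N*kB*T = 1166*1.381e-23*928.9 = 1.496e-17
Step 3: U = 3.0 * 1.496e-17 = 4.487e-17 J

4.487e-17


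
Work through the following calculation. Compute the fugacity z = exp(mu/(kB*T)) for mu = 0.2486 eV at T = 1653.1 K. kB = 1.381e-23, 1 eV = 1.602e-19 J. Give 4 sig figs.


Step 1: Convert mu to Joules: 0.2486*1.602e-19 = 3.983e-20 J
Step 2: kB*T = 1.381e-23*1653.1 = 2.283e-20 J
Step 3: mu/(kB*T) = 1.744
Step 4: z = exp(1.744) = 5.723

5.723


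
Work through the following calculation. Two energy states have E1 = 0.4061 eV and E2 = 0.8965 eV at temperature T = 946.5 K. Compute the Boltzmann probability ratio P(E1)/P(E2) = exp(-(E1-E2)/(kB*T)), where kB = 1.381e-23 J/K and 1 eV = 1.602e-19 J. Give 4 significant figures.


Step 1: Compute energy difference dE = E1 - E2 = 0.4061 - 0.8965 = -0.4904 eV
Step 2: Convert to Joules: dE_J = -0.4904 * 1.602e-19 = -7.856e-20 J
Step 3: Compute exponent = -dE_J / (kB * T) = -(-7.856e-20) / (1.381e-23 * 946.5) = 6.01
Step 4: P(E1)/P(E2) = exp(6.01) = 407.6

407.6


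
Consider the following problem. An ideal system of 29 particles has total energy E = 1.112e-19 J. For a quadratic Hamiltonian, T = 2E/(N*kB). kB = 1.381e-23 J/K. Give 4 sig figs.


Step 1: Numerator = 2*E = 2*1.112e-19 = 2.224e-19 J
Step 2: Denominator = N*kB = 29*1.381e-23 = 4.005e-22
Step 3: T = 2.224e-19 / 4.005e-22 = 555.3 K

555.3


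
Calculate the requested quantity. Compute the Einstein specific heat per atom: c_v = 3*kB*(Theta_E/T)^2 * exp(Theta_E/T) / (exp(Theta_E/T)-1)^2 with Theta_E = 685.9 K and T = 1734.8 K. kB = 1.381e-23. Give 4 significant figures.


Step 1: x = Theta_E/T = 685.9/1734.8 = 0.3954
Step 2: x^2 = 0.1563
Step 3: exp(x) = 1.485
Step 4: c_v = 3*1.381e-23*0.1563*1.485/(1.485-1)^2 = 4.089e-23

4.089e-23


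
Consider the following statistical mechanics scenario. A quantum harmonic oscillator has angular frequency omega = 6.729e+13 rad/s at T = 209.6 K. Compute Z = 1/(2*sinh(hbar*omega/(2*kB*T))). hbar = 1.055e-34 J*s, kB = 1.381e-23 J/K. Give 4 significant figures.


Step 1: Compute x = hbar*omega/(kB*T) = 1.055e-34*6.729e+13/(1.381e-23*209.6) = 2.453
Step 2: x/2 = 1.226
Step 3: sinh(x/2) = 1.558
Step 4: Z = 1/(2*1.558) = 0.321

0.321


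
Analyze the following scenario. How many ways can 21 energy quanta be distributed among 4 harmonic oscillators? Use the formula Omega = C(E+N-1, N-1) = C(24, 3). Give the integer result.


Step 1: Use binomial coefficient C(24, 3)
Step 2: Numerator = 24! / 21!
Step 3: Denominator = 3!
Step 4: Omega = 2024

2024


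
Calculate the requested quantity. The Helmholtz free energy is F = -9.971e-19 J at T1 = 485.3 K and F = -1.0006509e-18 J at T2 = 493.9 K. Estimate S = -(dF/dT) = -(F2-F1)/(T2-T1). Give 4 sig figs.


Step 1: dF = F2 - F1 = -1.0006509e-18 - (-9.971e-19) = -3.5509e-21 J
Step 2: dT = T2 - T1 = 493.9 - 485.3 = 8.6 K
Step 3: S = -dF/dT = -(-3.5509e-21)/8.6 = 4.129e-22 J/K

4.129e-22


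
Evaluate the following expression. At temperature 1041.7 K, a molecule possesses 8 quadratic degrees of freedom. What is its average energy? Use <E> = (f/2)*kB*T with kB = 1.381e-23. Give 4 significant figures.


Step 1: f/2 = 8/2 = 4
Step 2: kB*T = 1.381e-23 * 1041.7 = 1.439e-20
Step 3: <E> = 4 * 1.439e-20 = 5.754e-20 J

5.754e-20


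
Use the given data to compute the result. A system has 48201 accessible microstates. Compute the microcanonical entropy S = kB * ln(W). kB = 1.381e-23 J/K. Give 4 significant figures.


Step 1: ln(W) = ln(48201) = 10.78
Step 2: S = kB * ln(W) = 1.381e-23 * 10.78
Step 3: S = 1.489e-22 J/K

1.489e-22


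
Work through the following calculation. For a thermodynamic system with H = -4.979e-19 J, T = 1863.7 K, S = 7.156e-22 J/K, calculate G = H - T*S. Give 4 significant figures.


Step 1: T*S = 1863.7 * 7.156e-22 = 1.334e-18 J
Step 2: G = H - T*S = -4.979e-19 - 1.334e-18
Step 3: G = -1.832e-18 J

-1.832e-18


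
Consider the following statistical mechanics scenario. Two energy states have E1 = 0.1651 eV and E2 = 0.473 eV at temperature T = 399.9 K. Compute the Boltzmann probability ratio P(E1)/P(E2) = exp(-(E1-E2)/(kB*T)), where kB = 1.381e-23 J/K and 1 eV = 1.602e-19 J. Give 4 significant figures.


Step 1: Compute energy difference dE = E1 - E2 = 0.1651 - 0.473 = -0.3079 eV
Step 2: Convert to Joules: dE_J = -0.3079 * 1.602e-19 = -4.933e-20 J
Step 3: Compute exponent = -dE_J / (kB * T) = -(-4.933e-20) / (1.381e-23 * 399.9) = 8.932
Step 4: P(E1)/P(E2) = exp(8.932) = 7567

7567


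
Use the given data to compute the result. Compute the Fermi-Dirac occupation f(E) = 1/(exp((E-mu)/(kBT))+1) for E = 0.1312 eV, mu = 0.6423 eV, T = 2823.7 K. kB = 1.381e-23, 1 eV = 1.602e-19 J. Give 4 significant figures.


Step 1: (E - mu) = 0.1312 - 0.6423 = -0.5111 eV
Step 2: Convert: (E-mu)*eV = -8.188e-20 J
Step 3: x = (E-mu)*eV/(kB*T) = -2.1
Step 4: f = 1/(exp(-2.1)+1) = 0.8909

0.8909


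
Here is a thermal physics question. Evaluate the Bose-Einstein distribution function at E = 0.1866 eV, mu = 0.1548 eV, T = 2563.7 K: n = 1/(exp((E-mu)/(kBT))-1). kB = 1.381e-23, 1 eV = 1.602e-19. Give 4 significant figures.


Step 1: (E - mu) = 0.0318 eV
Step 2: x = (E-mu)*eV/(kB*T) = 0.0318*1.602e-19/(1.381e-23*2563.7) = 0.1439
Step 3: exp(x) = 1.155
Step 4: n = 1/(exp(x)-1) = 6.462

6.462


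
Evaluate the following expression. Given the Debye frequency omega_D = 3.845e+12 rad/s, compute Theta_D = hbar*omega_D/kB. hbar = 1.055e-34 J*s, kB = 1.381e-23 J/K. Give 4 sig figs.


Step 1: hbar*omega_D = 1.055e-34 * 3.845e+12 = 4.056e-22 J
Step 2: Theta_D = 4.056e-22 / 1.381e-23
Step 3: Theta_D = 29.37 K

29.37


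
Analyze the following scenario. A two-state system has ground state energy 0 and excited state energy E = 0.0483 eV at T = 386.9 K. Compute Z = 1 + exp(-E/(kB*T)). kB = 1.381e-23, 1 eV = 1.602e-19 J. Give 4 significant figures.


Step 1: Compute beta*E = E*eV/(kB*T) = 0.0483*1.602e-19/(1.381e-23*386.9) = 1.448
Step 2: exp(-beta*E) = exp(-1.448) = 0.235
Step 3: Z = 1 + 0.235 = 1.235

1.235


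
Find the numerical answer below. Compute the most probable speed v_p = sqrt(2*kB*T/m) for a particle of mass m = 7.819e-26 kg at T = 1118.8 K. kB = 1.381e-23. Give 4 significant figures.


Step 1: Numerator = 2*kB*T = 2*1.381e-23*1118.8 = 3.09e-20
Step 2: Ratio = 3.09e-20 / 7.819e-26 = 3.952e+05
Step 3: v_p = sqrt(3.952e+05) = 628.7 m/s

628.7


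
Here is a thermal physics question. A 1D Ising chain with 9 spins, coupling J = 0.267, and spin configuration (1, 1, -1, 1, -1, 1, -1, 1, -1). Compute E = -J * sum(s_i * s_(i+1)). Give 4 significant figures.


Step 1: Nearest-neighbor products: 1, -1, -1, -1, -1, -1, -1, -1
Step 2: Sum of products = -6
Step 3: E = -0.267 * -6 = 1.602

1.602


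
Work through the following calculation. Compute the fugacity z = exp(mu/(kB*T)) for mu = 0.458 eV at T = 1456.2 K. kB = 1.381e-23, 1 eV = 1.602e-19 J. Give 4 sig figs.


Step 1: Convert mu to Joules: 0.458*1.602e-19 = 7.337e-20 J
Step 2: kB*T = 1.381e-23*1456.2 = 2.011e-20 J
Step 3: mu/(kB*T) = 3.648
Step 4: z = exp(3.648) = 38.42

38.42


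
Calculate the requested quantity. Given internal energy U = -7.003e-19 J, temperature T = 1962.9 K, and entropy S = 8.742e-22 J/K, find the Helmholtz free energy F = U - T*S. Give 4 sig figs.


Step 1: T*S = 1962.9 * 8.742e-22 = 1.716e-18 J
Step 2: F = U - T*S = -7.003e-19 - 1.716e-18
Step 3: F = -2.416e-18 J

-2.416e-18


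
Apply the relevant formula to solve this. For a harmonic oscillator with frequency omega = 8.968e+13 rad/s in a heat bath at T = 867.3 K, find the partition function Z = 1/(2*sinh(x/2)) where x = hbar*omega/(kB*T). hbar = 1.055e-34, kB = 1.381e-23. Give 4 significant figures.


Step 1: Compute x = hbar*omega/(kB*T) = 1.055e-34*8.968e+13/(1.381e-23*867.3) = 0.7899
Step 2: x/2 = 0.395
Step 3: sinh(x/2) = 0.4053
Step 4: Z = 1/(2*0.4053) = 1.234

1.234


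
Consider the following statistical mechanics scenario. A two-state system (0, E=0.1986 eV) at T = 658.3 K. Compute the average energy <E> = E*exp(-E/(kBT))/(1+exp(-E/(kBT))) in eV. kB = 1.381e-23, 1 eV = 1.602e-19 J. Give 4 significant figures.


Step 1: beta*E = 0.1986*1.602e-19/(1.381e-23*658.3) = 3.5
Step 2: exp(-beta*E) = 0.03021
Step 3: <E> = 0.1986*0.03021/(1+0.03021) = 0.005823 eV

0.005823


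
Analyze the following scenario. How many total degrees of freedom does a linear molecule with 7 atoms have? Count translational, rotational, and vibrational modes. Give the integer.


Step 1: Translational DOF = 3
Step 2: Rotational DOF (linear) = 2
Step 3: Vibrational DOF = 3*7 - 5 = 16
Step 4: Total = 3 + 2 + 16 = 21

21


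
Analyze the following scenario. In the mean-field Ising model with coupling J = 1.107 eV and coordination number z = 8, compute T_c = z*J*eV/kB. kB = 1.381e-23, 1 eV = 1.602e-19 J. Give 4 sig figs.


Step 1: z*J = 8*1.107 = 8.856 eV
Step 2: Convert to Joules: 8.856*1.602e-19 = 1.419e-18 J
Step 3: T_c = 1.419e-18 / 1.381e-23 = 1.027e+05 K

1.027e+05


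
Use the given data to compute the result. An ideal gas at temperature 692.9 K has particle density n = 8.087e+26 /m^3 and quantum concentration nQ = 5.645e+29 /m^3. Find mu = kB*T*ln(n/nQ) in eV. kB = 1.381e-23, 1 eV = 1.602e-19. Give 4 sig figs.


Step 1: n/nQ = 8.087e+26/5.645e+29 = 0.001433
Step 2: ln(n/nQ) = -6.548
Step 3: mu = kB*T*ln(n/nQ) = 9.569e-21*-6.548 = -6.266e-20 J
Step 4: Convert to eV: -6.266e-20/1.602e-19 = -0.3911 eV

-0.3911


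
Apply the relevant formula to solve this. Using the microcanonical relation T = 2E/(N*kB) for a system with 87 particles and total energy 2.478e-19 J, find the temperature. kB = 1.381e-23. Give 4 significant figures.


Step 1: Numerator = 2*E = 2*2.478e-19 = 4.956e-19 J
Step 2: Denominator = N*kB = 87*1.381e-23 = 1.201e-21
Step 3: T = 4.956e-19 / 1.201e-21 = 412.5 K

412.5


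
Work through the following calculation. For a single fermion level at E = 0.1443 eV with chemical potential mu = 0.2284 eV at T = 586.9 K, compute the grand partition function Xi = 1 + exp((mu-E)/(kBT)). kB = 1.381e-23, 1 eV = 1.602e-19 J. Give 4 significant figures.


Step 1: (mu - E) = 0.2284 - 0.1443 = 0.0841 eV
Step 2: x = (mu-E)*eV/(kB*T) = 0.0841*1.602e-19/(1.381e-23*586.9) = 1.662
Step 3: exp(x) = 5.271
Step 4: Xi = 1 + 5.271 = 6.271

6.271


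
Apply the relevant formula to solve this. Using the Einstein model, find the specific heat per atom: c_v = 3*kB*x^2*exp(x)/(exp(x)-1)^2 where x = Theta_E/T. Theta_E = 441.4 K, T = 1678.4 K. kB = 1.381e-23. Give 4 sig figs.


Step 1: x = Theta_E/T = 441.4/1678.4 = 0.263
Step 2: x^2 = 0.06916
Step 3: exp(x) = 1.301
Step 4: c_v = 3*1.381e-23*0.06916*1.301/(1.301-1)^2 = 4.119e-23

4.119e-23


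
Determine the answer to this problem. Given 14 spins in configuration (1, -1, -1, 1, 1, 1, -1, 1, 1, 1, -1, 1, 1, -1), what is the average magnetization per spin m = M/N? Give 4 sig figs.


Step 1: Count up spins (+1): 9, down spins (-1): 5
Step 2: Total magnetization M = 9 - 5 = 4
Step 3: m = M/N = 4/14 = 0.2857

0.2857


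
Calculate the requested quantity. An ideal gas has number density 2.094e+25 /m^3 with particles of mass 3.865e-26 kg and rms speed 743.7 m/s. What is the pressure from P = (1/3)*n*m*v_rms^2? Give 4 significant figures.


Step 1: v_rms^2 = 743.7^2 = 5.531e+05
Step 2: n*m = 2.094e+25*3.865e-26 = 0.8093
Step 3: P = (1/3)*0.8093*5.531e+05 = 1.492e+05 Pa

1.492e+05


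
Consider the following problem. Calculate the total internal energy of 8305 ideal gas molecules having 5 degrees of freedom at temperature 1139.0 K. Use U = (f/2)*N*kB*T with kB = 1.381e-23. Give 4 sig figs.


Step 1: f/2 = 5/2 = 2.5
Step 2: N*kB*T = 8305*1.381e-23*1139.0 = 1.306e-16
Step 3: U = 2.5 * 1.306e-16 = 3.266e-16 J

3.266e-16


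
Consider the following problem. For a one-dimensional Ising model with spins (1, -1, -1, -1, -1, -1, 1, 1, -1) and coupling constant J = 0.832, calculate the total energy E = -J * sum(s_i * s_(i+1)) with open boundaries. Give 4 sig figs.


Step 1: Nearest-neighbor products: -1, 1, 1, 1, 1, -1, 1, -1
Step 2: Sum of products = 2
Step 3: E = -0.832 * 2 = -1.664

-1.664


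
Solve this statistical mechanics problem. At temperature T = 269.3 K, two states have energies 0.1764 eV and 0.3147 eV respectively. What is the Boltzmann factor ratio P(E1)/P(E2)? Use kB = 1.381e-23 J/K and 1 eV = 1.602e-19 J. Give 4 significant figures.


Step 1: Compute energy difference dE = E1 - E2 = 0.1764 - 0.3147 = -0.1383 eV
Step 2: Convert to Joules: dE_J = -0.1383 * 1.602e-19 = -2.216e-20 J
Step 3: Compute exponent = -dE_J / (kB * T) = -(-2.216e-20) / (1.381e-23 * 269.3) = 5.957
Step 4: P(E1)/P(E2) = exp(5.957) = 386.6

386.6


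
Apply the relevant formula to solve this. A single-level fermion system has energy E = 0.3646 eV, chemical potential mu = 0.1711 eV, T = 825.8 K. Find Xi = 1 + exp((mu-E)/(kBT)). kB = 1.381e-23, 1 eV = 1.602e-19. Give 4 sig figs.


Step 1: (mu - E) = 0.1711 - 0.3646 = -0.1935 eV
Step 2: x = (mu-E)*eV/(kB*T) = -0.1935*1.602e-19/(1.381e-23*825.8) = -2.718
Step 3: exp(x) = 0.066
Step 4: Xi = 1 + 0.066 = 1.066

1.066


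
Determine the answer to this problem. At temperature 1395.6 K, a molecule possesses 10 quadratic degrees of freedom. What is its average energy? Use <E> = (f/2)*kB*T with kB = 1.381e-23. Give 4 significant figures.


Step 1: f/2 = 10/2 = 5
Step 2: kB*T = 1.381e-23 * 1395.6 = 1.927e-20
Step 3: <E> = 5 * 1.927e-20 = 9.637e-20 J

9.637e-20


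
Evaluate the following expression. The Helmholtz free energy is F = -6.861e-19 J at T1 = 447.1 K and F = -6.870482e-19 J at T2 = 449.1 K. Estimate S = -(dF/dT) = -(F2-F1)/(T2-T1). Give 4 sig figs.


Step 1: dF = F2 - F1 = -6.870482e-19 - (-6.861e-19) = -9.482e-22 J
Step 2: dT = T2 - T1 = 449.1 - 447.1 = 2 K
Step 3: S = -dF/dT = -(-9.482e-22)/2 = 4.741e-22 J/K

4.741e-22


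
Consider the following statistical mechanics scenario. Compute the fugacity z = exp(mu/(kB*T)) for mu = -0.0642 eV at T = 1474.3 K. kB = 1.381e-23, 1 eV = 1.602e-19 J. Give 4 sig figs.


Step 1: Convert mu to Joules: -0.0642*1.602e-19 = -1.028e-20 J
Step 2: kB*T = 1.381e-23*1474.3 = 2.036e-20 J
Step 3: mu/(kB*T) = -0.5051
Step 4: z = exp(-0.5051) = 0.6034

0.6034


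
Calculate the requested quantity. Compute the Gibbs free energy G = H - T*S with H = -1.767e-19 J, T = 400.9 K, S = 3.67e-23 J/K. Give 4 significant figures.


Step 1: T*S = 400.9 * 3.67e-23 = 1.471e-20 J
Step 2: G = H - T*S = -1.767e-19 - 1.471e-20
Step 3: G = -1.914e-19 J

-1.914e-19


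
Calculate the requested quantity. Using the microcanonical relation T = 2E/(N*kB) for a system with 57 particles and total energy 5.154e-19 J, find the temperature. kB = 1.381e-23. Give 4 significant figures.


Step 1: Numerator = 2*E = 2*5.154e-19 = 1.031e-18 J
Step 2: Denominator = N*kB = 57*1.381e-23 = 7.872e-22
Step 3: T = 1.031e-18 / 7.872e-22 = 1310 K

1310


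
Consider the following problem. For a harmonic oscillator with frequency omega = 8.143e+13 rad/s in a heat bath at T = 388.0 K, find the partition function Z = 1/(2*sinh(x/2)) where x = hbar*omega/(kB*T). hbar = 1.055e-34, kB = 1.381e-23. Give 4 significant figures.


Step 1: Compute x = hbar*omega/(kB*T) = 1.055e-34*8.143e+13/(1.381e-23*388.0) = 1.603
Step 2: x/2 = 0.8016
Step 3: sinh(x/2) = 0.8903
Step 4: Z = 1/(2*0.8903) = 0.5616

0.5616


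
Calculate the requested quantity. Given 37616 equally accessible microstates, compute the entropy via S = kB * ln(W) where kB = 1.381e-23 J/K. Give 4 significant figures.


Step 1: ln(W) = ln(37616) = 10.54
Step 2: S = kB * ln(W) = 1.381e-23 * 10.54
Step 3: S = 1.455e-22 J/K

1.455e-22


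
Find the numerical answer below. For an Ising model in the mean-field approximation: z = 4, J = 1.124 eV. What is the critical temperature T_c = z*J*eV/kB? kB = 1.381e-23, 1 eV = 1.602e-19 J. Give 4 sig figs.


Step 1: z*J = 4*1.124 = 4.496 eV
Step 2: Convert to Joules: 4.496*1.602e-19 = 7.203e-19 J
Step 3: T_c = 7.203e-19 / 1.381e-23 = 5.215e+04 K

5.215e+04


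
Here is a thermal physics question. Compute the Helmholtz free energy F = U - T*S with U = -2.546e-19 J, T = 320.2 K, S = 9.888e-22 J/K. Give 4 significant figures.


Step 1: T*S = 320.2 * 9.888e-22 = 3.166e-19 J
Step 2: F = U - T*S = -2.546e-19 - 3.166e-19
Step 3: F = -5.712e-19 J

-5.712e-19


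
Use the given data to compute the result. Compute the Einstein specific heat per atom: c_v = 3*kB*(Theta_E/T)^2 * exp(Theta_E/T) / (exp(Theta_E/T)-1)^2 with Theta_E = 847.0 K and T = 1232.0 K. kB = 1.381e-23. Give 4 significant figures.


Step 1: x = Theta_E/T = 847.0/1232.0 = 0.6875
Step 2: x^2 = 0.4727
Step 3: exp(x) = 1.989
Step 4: c_v = 3*1.381e-23*0.4727*1.989/(1.989-1)^2 = 3.984e-23

3.984e-23


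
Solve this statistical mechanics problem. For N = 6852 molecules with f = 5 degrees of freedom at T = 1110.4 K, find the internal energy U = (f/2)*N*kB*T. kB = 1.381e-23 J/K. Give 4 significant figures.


Step 1: f/2 = 5/2 = 2.5
Step 2: N*kB*T = 6852*1.381e-23*1110.4 = 1.051e-16
Step 3: U = 2.5 * 1.051e-16 = 2.627e-16 J

2.627e-16


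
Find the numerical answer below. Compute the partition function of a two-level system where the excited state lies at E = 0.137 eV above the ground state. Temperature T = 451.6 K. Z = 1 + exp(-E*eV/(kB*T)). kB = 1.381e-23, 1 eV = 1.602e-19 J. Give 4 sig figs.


Step 1: Compute beta*E = E*eV/(kB*T) = 0.137*1.602e-19/(1.381e-23*451.6) = 3.519
Step 2: exp(-beta*E) = exp(-3.519) = 0.02963
Step 3: Z = 1 + 0.02963 = 1.03

1.03


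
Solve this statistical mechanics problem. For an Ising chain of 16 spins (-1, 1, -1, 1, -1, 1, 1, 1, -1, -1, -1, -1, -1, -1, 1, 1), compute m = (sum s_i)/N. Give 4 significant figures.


Step 1: Count up spins (+1): 7, down spins (-1): 9
Step 2: Total magnetization M = 7 - 9 = -2
Step 3: m = M/N = -2/16 = -0.125

-0.125


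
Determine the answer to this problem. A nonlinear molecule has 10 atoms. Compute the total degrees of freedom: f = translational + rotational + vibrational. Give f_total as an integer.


Step 1: Translational DOF = 3
Step 2: Rotational DOF (nonlinear) = 3
Step 3: Vibrational DOF = 3*10 - 6 = 24
Step 4: Total = 3 + 3 + 24 = 30

30


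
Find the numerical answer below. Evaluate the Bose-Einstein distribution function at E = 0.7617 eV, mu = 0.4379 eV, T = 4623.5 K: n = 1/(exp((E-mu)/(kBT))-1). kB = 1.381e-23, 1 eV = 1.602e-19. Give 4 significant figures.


Step 1: (E - mu) = 0.3238 eV
Step 2: x = (E-mu)*eV/(kB*T) = 0.3238*1.602e-19/(1.381e-23*4623.5) = 0.8124
Step 3: exp(x) = 2.253
Step 4: n = 1/(exp(x)-1) = 0.7979

0.7979


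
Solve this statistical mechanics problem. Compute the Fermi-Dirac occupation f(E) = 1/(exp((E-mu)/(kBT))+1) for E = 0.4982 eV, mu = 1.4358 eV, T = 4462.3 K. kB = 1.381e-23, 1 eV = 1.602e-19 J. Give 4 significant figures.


Step 1: (E - mu) = 0.4982 - 1.4358 = -0.9376 eV
Step 2: Convert: (E-mu)*eV = -1.502e-19 J
Step 3: x = (E-mu)*eV/(kB*T) = -2.437
Step 4: f = 1/(exp(-2.437)+1) = 0.9196

0.9196


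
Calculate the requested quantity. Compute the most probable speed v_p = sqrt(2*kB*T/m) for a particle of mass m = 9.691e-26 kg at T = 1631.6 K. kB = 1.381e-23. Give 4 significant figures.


Step 1: Numerator = 2*kB*T = 2*1.381e-23*1631.6 = 4.506e-20
Step 2: Ratio = 4.506e-20 / 9.691e-26 = 4.65e+05
Step 3: v_p = sqrt(4.65e+05) = 681.9 m/s

681.9


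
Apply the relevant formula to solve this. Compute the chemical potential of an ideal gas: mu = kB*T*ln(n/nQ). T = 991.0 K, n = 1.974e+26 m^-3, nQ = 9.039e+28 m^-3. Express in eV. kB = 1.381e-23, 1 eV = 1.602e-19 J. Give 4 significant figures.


Step 1: n/nQ = 1.974e+26/9.039e+28 = 0.002184
Step 2: ln(n/nQ) = -6.127
Step 3: mu = kB*T*ln(n/nQ) = 1.369e-20*-6.127 = -8.385e-20 J
Step 4: Convert to eV: -8.385e-20/1.602e-19 = -0.5234 eV

-0.5234


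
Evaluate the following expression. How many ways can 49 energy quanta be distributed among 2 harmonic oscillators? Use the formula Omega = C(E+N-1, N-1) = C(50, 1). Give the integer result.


Step 1: Use binomial coefficient C(50, 1)
Step 2: Numerator = 50! / 49!
Step 3: Denominator = 1!
Step 4: Omega = 50

50
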